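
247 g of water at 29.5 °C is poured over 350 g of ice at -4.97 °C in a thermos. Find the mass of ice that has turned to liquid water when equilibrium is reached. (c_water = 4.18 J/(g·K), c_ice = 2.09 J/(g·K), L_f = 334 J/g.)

m_melted ≈ 80.3 g

Heat available from the water dropping to 0 °C: 247×4.18×29.5 = 30458 J.
Warming the ice to 0 °C takes 350×2.09×4.97 = 3635.6 J, leaving 26822 J for melting.
Fully melting the ice requires m_ice L_f = 350×334 = 116900 J.
That's not enough to melt it all — equilibrium is at 0 °C with ice remaining.
Mass melted = 26822/334 ≈ 80.31 g.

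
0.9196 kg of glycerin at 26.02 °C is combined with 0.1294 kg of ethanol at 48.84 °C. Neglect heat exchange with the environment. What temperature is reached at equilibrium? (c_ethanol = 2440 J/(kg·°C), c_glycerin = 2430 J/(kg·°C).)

T_f ≈ 28.8 °C

With ΣQ=0 the equilibrium temperature is the m·c-weighted mean:
T_f = (315.74·48.84 + 2234.6·26.02) / (315.74 + 2234.6)
    = 73566 / 2550.4 ≈ 28.85 °C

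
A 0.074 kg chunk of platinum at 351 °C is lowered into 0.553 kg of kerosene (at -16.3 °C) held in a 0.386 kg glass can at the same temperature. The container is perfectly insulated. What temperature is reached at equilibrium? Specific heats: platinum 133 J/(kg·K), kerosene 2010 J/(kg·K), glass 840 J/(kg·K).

T_f ≈ -13.8 °C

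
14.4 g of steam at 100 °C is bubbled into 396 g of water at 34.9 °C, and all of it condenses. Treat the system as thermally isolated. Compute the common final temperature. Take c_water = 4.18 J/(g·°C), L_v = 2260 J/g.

Sum of m c ΔT and latent-heat terms is zero:
condense steam: −14.4·2260 = −32544
  condensate cools 100→T: 14.4·4.18·(T − 100) = 60.19(T − 100)
  water warms: 396·4.18·(T − 34.9) = 1655.3(T − 34.9)
1715.5 T = 32544 + 6019.2 + 57769 = 96332
T ≈ 56.16 °C (< 100 °C, so full condensation is consistent).

T_f ≈ 56.2 °C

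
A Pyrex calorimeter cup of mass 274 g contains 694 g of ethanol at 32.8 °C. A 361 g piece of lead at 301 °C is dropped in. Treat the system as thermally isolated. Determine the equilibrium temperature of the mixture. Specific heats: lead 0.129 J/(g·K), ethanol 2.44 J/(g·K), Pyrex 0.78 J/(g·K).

T_f is the heat-capacity-weighted average of the initial temperatures:
T_f = (46.57×301 + 1693.4×32.8 + 213.72×32.8) / (46.57 + 1693.4 + 213.72)
    = 76569 / 1953.6 ≈ 39.19 °C

T_f ≈ 39.2 °C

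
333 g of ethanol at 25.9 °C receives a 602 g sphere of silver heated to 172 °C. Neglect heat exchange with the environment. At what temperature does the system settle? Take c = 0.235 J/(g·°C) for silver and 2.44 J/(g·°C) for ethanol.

T_f ≈ 47.6 °C

T_f = Σ m_i c_i T_i / Σ m_i c_i:
T_f = (141.47·172 + 812.52·25.9) / (141.47 + 812.52)
    = 45377 / 953.99 ≈ 47.57 °C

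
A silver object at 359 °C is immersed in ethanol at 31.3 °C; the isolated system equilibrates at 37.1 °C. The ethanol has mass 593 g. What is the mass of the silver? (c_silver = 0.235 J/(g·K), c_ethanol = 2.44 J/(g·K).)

Heat lost by the silver = heat gained by the ethanol:
m·0.235·(359 − 37.1) = 593·2.44·(37.1 − 31.3)
75.65 m = 8392.1  ⇒  m ≈ 110.9 g

m ≈ 111 g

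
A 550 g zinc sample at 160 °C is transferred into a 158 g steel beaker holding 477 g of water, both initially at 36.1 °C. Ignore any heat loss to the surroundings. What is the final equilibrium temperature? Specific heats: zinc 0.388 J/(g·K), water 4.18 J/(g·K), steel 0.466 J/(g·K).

Heat gained plus heat lost sum to zero:
550×0.388×(T − 160) + 477×4.18×(T − 36.1) + 158×0.466×(T − 36.1) = 0
2280.9 T = 108780
T ≈ 47.69 °C

T_f ≈ 47.7 °C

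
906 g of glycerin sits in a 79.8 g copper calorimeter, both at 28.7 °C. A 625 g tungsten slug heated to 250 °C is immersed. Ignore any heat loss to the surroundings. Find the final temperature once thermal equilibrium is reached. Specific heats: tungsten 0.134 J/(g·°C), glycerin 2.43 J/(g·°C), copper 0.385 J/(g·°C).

T_f ≈ 36.7 °C

T_f = Σ m_i c_i T_i / Σ m_i c_i:
T_f = (83.75×250 + 2201.6×28.7 + 30.72×28.7) / (83.75 + 2201.6 + 30.72)
    = 85005 / 2316.1 ≈ 36.70 °C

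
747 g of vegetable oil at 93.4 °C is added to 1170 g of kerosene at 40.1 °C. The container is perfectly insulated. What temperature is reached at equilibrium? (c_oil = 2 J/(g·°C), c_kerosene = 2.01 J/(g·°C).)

Taking heat into each body as positive, Σ m c ΔT = 0:
747*2*(T − 93.4) + 1170*2.01*(T − 40.1) = 0
(1494 + 2351.7) T = 1494*93.4 + 2351.7*40.1
T ≈ 60.81 °C

T_f ≈ 60.8 °C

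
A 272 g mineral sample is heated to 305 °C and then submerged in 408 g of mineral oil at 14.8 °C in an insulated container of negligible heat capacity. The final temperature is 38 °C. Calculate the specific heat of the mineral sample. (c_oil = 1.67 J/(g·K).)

c ≈ 0.218 J/(g·K)

Heat lost by the mineral sample = heat gained by the oil:
272×c×(305 − 38) = 408×1.67×(38 − 14.8)
72624 c = 15808  ⇒  c ≈ 0.2177 J/(g·K)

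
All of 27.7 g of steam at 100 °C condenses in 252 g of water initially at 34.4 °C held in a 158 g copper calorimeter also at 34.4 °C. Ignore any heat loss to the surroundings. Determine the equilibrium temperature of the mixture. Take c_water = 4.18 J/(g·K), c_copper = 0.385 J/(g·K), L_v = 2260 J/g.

Let T be the final temperature. ΣQ_i = 0:
latent heat released on condensation: 27.7·2260 = 62602; condensate cools 100→T: 27.7·4.18·(T − 100) = 115.79(T − 100); original water: 1053.4(T − 34.4); cup: 60.83(T − 34.4)
1230 T = 62602 + 11579 + 38328 = 112509
T ≈ 91.47 °C (< 100 °C, so full condensation is consistent).

T_f ≈ 91.5 °C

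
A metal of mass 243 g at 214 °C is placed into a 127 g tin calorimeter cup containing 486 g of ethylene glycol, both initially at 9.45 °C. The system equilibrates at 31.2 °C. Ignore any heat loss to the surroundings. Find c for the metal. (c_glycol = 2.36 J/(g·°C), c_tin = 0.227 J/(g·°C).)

Heat gained plus heat lost sum to zero:
243·c·(31.2 − 214) + 486·2.36·(31.2 − 9.45) + 127·0.227·(31.2 − 9.45) = 0
-44420 c = -25573
c = -25573/-44420 ≈ 0.5757 J/(g·°C)

c ≈ 0.576 J/(g·°C)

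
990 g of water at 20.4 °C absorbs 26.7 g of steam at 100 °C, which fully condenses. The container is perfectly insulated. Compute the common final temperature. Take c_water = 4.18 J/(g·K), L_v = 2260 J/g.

Conservation of energy gives ΣQ = 0:
latent heat released on condensation: 26.7×2260 = 60342
  condensate cools 100→T: 26.7×4.18×(T − 100) = 111.61(T − 100)
  original water: 4138.2(T − 20.4)
4249.8 T = 60342 + 11161 + 84419 = 155922
T ≈ 36.69 °C — below 100 °C, confirming all the steam condensed.

T_f ≈ 36.7 °C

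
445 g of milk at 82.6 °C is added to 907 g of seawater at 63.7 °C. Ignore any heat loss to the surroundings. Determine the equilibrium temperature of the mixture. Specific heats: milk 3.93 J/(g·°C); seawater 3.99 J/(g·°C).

Heat lost by the milk equals heat gained by the seawater:
445·3.93·(82.6 − T) = 907·3.99·(T − 63.7)
1748.9(82.6 − T) = 3618.9(T − 63.7)
5367.8 T = 374981  ⇒  T ≈ 69.86 °C

T_f ≈ 69.9 °C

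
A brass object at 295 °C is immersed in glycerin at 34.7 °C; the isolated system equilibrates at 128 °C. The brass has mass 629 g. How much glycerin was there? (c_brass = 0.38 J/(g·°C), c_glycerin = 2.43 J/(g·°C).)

m ≈ 176 g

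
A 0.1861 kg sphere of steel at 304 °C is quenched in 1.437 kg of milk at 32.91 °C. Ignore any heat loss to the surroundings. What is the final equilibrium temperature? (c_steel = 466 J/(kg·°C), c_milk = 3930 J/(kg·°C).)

T_f ≈ 37.0 °C

Setting the total heat transfer to zero:
0.1861*466*(T − 304) + 1.437*3930*(T − 32.91) = 0
(86.72 + 5647.4) T = 86.72*304 + 5647.4*32.91
T = 212220/5734.1 ≈ 37.01 °C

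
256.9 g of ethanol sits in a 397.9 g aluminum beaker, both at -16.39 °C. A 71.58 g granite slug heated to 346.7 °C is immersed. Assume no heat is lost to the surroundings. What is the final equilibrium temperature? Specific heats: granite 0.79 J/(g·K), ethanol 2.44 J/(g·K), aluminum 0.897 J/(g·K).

Let T be the final temperature. ΣQ_i = 0:
71.58×0.79×(T − 346.7) + 256.9×2.44×(T − (-16.39)) + 397.9×0.897×(T − (-16.39)) = 0
56.55(T − 346.7) + 626.84(T − (-16.39)) + 356.92(T − (-16.39)) = 0
1040.3 T = 3481.6
T ≈ 3.35 °C

T_f ≈ 3.3 °C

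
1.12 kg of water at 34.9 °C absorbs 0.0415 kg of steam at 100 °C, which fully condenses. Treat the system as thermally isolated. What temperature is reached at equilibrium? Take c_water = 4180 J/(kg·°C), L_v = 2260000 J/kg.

T_f ≈ 56.5 °C

Sum of m c ΔT and latent-heat terms is zero:
condense steam: −0.0415×2260000 = −93790
  condensed water 100 °C→T: 173.47(T − 100)
  original water: 4681.6(T − 34.9)
4855.1 T = 93790 + 17347 + 163388 = 274525
T ≈ 56.54 °C, under the boiling point, so the assumption holds.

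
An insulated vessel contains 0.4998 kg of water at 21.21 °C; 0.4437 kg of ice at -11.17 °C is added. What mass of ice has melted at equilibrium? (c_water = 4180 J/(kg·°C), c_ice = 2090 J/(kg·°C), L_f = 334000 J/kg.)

m_melted ≈ 0.102 kg

Heat available from the water dropping to 0 °C: 0.4998·4180·21.21 = 44311 J.
Of that, 0.4437·2090·11.17 = 10358 J goes to bring the ice to 0 °C, leaving 33953 J.
Fully melting the ice requires m_ice L_f = 0.4437·334000 = 148196 J.
33953 J < 148196 J, so only part of the ice melts and the system sits at 0 °C.
Mass melted = 33953/334000 ≈ 0.1017 kg.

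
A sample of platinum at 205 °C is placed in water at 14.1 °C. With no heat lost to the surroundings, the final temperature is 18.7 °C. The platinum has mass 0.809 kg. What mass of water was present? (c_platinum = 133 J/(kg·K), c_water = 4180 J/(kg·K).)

|Q_platinum| = |Q_water|:
0.809·133·(205 − 18.7) = m·4180·(18.7 − 14.1)
19228 m = 20045  ⇒  m ≈ 1.043 kg

m ≈ 1.04 kg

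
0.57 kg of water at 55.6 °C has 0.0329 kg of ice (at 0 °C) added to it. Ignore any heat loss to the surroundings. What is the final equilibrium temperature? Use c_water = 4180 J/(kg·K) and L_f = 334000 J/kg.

T_f ≈ 48.2 °C

Let T be the final temperature. ΣQ_i = 0:
fusion: m_ice L_f = 0.0329·334000 = 10989; meltwater 0→T: 0.0329·4180·T = 137.52 T; water cools: 0.57·4180·(T − 55.6) = 2382.6(T − 55.6)
2520.1 T = 132473 − 10989 = 121484
T ≈ 48.21 °C. Since T > 0 °C, the all-ice-melts assumption holds.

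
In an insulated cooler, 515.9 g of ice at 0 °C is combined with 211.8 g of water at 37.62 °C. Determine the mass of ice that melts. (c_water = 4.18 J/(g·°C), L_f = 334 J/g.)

m_melted ≈ 99.7 g

Water can give up m c ΔT = 211.8×4.18×37.62 = 33306 J before reaching 0 °C.
Melting all 515.9 g of ice would need 515.9×334 = 172311 J.
33306 J < 172311 J, so only part of the ice melts and the system sits at 0 °C.
Mass melted = 33306/334 ≈ 99.72 g.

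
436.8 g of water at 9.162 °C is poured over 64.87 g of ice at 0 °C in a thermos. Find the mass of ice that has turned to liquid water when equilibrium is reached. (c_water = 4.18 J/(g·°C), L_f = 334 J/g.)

Water can give up m c ΔT = 436.8·4.18·9.162 = 16728 J before reaching 0 °C.
To melt every bit of ice: 64.87·334 = 21667 J.
Since 16728 < 21667 J, not all the ice melts; equilibrium is at 0 °C.
Mass melted = 16728/334 ≈ 50.08 g.

m_melted ≈ 50.1 g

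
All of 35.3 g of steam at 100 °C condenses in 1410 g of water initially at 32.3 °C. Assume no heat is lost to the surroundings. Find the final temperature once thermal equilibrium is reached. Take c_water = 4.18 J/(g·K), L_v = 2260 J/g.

Taking heat into each body as positive, Σ m c ΔT = 0:
latent heat released on condensation: 35.3×2260 = 79778; condensate cools 100→T: 35.3×4.18×(T − 100) = 147.55(T − 100); water warms: 1410×4.18×(T − 32.3) = 5893.8(T − 32.3)
6041.4 T = 79778 + 14755 + 190370 = 284903
T ≈ 47.16 °C — below 100 °C, confirming all the steam condensed.

T_f ≈ 47.2 °C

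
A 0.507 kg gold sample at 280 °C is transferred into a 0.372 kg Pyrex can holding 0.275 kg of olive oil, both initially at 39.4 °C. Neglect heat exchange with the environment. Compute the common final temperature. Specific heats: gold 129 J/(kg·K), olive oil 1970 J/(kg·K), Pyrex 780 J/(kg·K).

Conservation of energy gives ΣQ = 0:
0.507*129*(T − 280) + 0.275*1970*(T − 39.4) + 0.372*780*(T − 39.4) = 0
65.4(T − 280) + 541.75(T − 39.4) + 290.16(T − 39.4) = 0
(65.4 + 541.75 + 290.16) T = 65.4*280 + 541.75*39.4 + 290.16*39.4
T = 51090 / 897.31 = 56.9 °C

T_f ≈ 56.9 °C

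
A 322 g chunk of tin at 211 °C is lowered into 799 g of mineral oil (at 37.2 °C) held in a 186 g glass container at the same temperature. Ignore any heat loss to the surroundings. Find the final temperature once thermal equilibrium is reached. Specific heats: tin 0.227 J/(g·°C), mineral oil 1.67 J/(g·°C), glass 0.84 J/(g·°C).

T_f ≈ 45.3 °C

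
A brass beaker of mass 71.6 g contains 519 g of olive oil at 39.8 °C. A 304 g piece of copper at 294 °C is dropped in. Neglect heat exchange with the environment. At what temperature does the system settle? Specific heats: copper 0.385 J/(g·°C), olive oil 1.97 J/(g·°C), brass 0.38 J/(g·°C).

Conservation of energy gives ΣQ = 0:
304×0.385×(T − 294) + 519×1.97×(T − 39.8) + 71.6×0.38×(T − 39.8) = 0
(117.04 + 1022.4 + 27.21) T = 117.04×294 + 1022.4×39.8 + 27.21×39.8
T = 76185 / 1166.7 = 65.3 °C

T_f ≈ 65.3 °C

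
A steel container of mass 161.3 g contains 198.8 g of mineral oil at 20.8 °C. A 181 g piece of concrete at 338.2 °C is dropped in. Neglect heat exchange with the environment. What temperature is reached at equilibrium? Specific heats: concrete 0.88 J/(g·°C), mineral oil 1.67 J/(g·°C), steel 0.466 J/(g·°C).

T_f = Σ m_i c_i T_i / Σ m_i c_i:
T_f = (159.28×338.2 + 332×20.8 + 75.17×20.8) / (159.28 + 332 + 75.17)
    = 62337 / 566.44 ≈ 110.05 °C

T_f ≈ 110.1 °C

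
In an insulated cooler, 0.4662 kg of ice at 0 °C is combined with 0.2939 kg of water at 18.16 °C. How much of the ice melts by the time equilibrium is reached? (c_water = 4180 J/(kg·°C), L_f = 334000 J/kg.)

Water can give up m c ΔT = 0.2939·4180·18.16 = 22310 J before reaching 0 °C.
Melting all 0.4662 kg of ice would need 0.4662·334000 = 155711 J.
22310 J < 155711 J, so only part of the ice melts and the system sits at 0 °C.
m_melt = 22310 / L_f = 0.0668 kg.

m_melted ≈ 0.0668 kg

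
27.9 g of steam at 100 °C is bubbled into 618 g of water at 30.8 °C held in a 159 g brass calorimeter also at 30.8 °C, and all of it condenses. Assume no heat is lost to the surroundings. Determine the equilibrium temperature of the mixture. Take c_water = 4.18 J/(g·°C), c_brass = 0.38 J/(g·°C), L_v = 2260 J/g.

Energy conservation, ΣQ = 0:
condense steam: −27.9·2260 = −63054; condensed water 100 °C→T: 116.62(T − 100); original water: 2583.2(T − 30.8); cup: 60.42(T − 30.8)
2760.3 T = 63054 + 11662 + 81425 = 156141
T ≈ 56.57 °C (< 100 °C, so full condensation is consistent).

T_f ≈ 56.6 °C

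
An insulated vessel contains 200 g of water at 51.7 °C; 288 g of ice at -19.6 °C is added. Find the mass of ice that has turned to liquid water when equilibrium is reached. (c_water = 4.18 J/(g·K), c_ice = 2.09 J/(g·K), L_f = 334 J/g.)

Cooling the water to 0 °C releases 200×4.18×51.7 = 43221 J.
Of that, 288×2.09×19.6 = 11798 J goes to bring the ice to 0 °C, leaving 31424 J.
Melting all 288 g of ice would need 288×334 = 96192 J.
That's not enough to melt it all — equilibrium is at 0 °C with ice remaining.
m_melted×334 = 31424  ⇒  m_melted ≈ 94.08 g.

m_melted ≈ 94.1 g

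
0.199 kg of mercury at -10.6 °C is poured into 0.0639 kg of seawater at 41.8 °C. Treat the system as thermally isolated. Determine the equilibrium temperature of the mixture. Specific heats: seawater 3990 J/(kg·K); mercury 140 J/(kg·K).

T_f ≈ 36.6 °C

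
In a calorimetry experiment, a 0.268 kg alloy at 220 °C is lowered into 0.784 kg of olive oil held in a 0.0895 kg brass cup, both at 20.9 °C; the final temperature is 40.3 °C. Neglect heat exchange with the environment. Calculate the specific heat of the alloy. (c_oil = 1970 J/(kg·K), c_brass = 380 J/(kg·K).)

c ≈ 636 J/(kg·K)

Setting the total heat transfer to zero:
0.268·c·(40.3 − 220) + 0.784·1970·(40.3 − 20.9) + 0.0895·380·(40.3 − 20.9) = 0
-48.16 c = -30623
c = -30623/-48.16 ≈ 635.9 J/(kg·K)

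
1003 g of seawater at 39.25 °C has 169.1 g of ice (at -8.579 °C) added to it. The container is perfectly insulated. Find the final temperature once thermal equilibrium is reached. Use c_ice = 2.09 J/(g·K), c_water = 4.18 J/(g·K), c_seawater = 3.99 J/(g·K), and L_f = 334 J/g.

Conservation of energy gives ΣQ = 0:
warm ice to 0 °C: 169.1×2.09×(0 − (-8.579)) = 3032; latent heat to melt: 169.1×334 = 56479; meltwater 0→T: 169.1×4.18×T = 706.84 T; seawater cools: 1003×3.99×(T − 39.25) = 4002(T − 39.25)
4708.8 T = 157077 − 59511 = 97566
T ≈ 20.72 °C (positive, so assuming full melt was valid).

T_f ≈ 20.7 °C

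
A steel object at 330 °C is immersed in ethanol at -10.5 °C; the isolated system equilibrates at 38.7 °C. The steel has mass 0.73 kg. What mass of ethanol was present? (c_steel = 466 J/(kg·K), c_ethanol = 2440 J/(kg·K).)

Heat lost by the steel = heat gained by the ethanol:
0.73·466·(330 − 38.7) = m·2440·(38.7 − (-10.5))
120048 m = 99094  ⇒  m ≈ 0.8255 kg

m ≈ 0.825 kg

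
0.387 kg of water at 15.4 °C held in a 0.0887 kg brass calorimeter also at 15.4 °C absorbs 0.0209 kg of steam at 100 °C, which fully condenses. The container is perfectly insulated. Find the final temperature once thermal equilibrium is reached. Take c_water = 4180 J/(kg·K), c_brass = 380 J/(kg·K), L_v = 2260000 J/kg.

Heat gained plus heat lost sum to zero:
condense steam: −0.0209×2260000 = −47234
  condensed water 100 °C→T: 87.36(T − 100)
  original water: 1617.7(T − 15.4)
  cup: 33.71(T − 15.4)
1738.7 T = 47234 + 8736.2 + 25431 = 81401
T ≈ 46.82 °C — below 100 °C, confirming all the steam condensed.

T_f ≈ 46.8 °C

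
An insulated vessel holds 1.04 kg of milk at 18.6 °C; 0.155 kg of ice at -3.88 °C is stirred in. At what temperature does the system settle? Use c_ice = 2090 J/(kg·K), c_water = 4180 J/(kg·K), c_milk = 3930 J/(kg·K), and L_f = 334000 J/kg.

Taking heat into each body as positive, Σ m c ΔT = 0:
warm ice to 0 °C: 0.155×2090×(0 − (-3.88)) = 1256.9
  latent heat to melt: 0.155×334000 = 51770
  warm the meltwater: 647.9 T
  milk cools: 1.04×3930×(T − 18.6) = 4087.2(T − 18.6)
4735.1 T = 76022 − 53027 = 22995
T ≈ 4.86 °C — above 0 °C, consistent with complete melting.

T_f ≈ 4.9 °C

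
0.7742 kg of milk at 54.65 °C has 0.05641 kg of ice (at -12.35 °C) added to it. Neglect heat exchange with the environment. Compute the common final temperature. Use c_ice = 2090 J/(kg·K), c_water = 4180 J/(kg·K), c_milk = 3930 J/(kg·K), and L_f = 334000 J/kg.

T_f ≈ 44.5 °C

Energy balance with sensible and latent terms:
warm ice to 0 °C: 0.05641·2090·(0 − (-12.35)) = 1456
  melt ice: 0.05641·334000 = 18841
  meltwater 0→T: 0.05641·4180·T = 235.79 T
  milk: 3042.6(T − 54.65)
3278.4 T = 166278 − 20297 = 145981
T ≈ 44.53 °C — above 0 °C, consistent with complete melting.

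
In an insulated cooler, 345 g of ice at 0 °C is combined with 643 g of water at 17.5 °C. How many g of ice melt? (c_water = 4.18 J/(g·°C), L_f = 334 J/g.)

Cooling the water to 0 °C releases 643·4.18·17.5 = 47035 J.
Fully melting the ice requires m_ice L_f = 345·334 = 115230 J.
Since 47035 < 115230 J, not all the ice melts; equilibrium is at 0 °C.
Mass melted = 47035/334 ≈ 140.8 g.

m_melted ≈ 141 g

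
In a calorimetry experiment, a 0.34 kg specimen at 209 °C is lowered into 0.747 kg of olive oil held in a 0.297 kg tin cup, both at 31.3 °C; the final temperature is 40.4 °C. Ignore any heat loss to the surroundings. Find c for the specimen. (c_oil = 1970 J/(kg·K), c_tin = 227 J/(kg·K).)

c ≈ 244 J/(kg·K)

Net heat exchanged in the isolated system is zero:
0.34×c×(40.4 − 209) + 0.747×1970×(40.4 − 31.3) + 0.297×227×(40.4 − 31.3) = 0
-57.32 c = -14005
c = -14005/-57.32 ≈ 244.3 J/(kg·K)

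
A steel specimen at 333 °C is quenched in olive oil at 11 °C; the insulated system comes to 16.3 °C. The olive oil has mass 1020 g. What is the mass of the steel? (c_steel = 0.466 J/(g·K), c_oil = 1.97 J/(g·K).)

m ≈ 72.2 g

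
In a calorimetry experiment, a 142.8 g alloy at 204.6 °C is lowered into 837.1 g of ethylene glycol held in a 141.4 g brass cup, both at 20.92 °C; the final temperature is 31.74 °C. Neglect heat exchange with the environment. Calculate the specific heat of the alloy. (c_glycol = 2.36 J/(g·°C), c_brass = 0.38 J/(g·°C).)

Taking heat into each body as positive, Σ m c ΔT = 0:
142.8·c·(31.74 − 204.6) + 837.1·2.36·(31.74 − 20.92) + 141.4·0.38·(31.74 − 20.92) = 0
-24684 c = -21957
c = -21957/-24684 ≈ 0.8895 J/(g·°C)

c ≈ 0.89 J/(g·°C)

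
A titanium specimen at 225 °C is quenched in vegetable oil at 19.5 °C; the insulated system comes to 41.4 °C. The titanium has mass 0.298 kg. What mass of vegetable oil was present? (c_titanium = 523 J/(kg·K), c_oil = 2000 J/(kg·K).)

m ≈ 0.653 kg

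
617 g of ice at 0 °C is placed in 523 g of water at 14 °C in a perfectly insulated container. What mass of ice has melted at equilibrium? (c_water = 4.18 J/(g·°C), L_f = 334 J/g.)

Heat available from the water dropping to 0 °C: 523·4.18·14 = 30606 J.
Melting all 617 g of ice would need 617·334 = 206078 J.
30606 J < 206078 J, so only part of the ice melts and the system sits at 0 °C.
Mass melted = 30606/334 ≈ 91.63 g.

m_melted ≈ 91.6 g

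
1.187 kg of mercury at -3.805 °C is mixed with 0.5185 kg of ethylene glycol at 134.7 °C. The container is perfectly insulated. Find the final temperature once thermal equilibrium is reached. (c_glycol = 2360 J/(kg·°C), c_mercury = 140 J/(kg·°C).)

T_f = Σ m_i c_i T_i / Σ m_i c_i:
T_f = (1223.7×134.7 + 166.18×(-3.805)) / (1223.7 + 166.18)
    = 164195 / 1389.8 ≈ 118.14 °C

T_f ≈ 118.1 °C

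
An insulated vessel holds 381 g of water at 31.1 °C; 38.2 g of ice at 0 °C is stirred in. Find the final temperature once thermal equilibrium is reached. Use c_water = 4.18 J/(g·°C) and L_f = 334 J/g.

T_f ≈ 21.0 °C

Energy conservation, ΣQ = 0:
fusion: m_ice L_f = 38.2×334 = 12759
  warm the meltwater: 159.68 T
  water: 1592.6(T − 31.1)
1752.3 T = 49529 − 12759 = 36770
T ≈ 20.98 °C — above 0 °C, consistent with complete melting.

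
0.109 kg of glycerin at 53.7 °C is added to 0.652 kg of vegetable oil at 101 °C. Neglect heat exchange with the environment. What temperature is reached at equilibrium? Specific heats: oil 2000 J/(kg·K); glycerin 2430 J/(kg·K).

T_f ≈ 93.0 °C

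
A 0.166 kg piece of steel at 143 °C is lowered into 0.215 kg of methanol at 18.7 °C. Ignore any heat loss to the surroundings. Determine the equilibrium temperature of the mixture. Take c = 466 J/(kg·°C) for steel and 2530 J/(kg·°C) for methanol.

Net heat exchanged in the isolated system is zero:
0.166·466·(T − 143) + 0.215·2530·(T − 18.7) = 0
77.36(T − 143) + 543.95(T − 18.7) = 0
(77.36 + 543.95) T = 77.36·143 + 543.95·18.7
T = 21234 / 621.31 = 34.2 °C

T_f ≈ 34.2 °C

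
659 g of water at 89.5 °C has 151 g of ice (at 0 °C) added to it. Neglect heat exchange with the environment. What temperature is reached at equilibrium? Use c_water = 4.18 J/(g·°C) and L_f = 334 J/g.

T_f ≈ 57.9 °C

Energy conservation, ΣQ = 0:
fusion: m_ice L_f = 151×334 = 50434
  meltwater 0→T: 151×4.18×T = 631.18 T
  water cools: 659×4.18×(T − 89.5) = 2754.6(T − 89.5)
3385.8 T = 246538 − 50434 = 196104
T ≈ 57.92 °C (positive, so assuming full melt was valid).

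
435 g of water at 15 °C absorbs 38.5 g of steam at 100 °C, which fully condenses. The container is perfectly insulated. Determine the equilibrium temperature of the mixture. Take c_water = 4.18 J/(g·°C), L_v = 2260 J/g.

T_f ≈ 65.9 °C

Let T be the final temperature. ΣQ_i = 0:
latent heat released on condensation: 38.5×2260 = 87010
  condensed water 100 °C→T: 160.93(T − 100)
  original water: 1818.3(T − 15)
1979.2 T = 87010 + 16093 + 27274 = 130378
T ≈ 65.87 °C — below 100 °C, confirming all the steam condensed.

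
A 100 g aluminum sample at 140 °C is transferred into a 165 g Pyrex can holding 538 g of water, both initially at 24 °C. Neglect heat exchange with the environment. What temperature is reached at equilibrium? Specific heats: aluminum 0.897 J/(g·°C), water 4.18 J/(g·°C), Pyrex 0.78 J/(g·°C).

T_f ≈ 28.2 °C

With ΣQ=0 the equilibrium temperature is the m·c-weighted mean:
T_f = (89.7*140 + 2248.8*24 + 128.7*24) / (89.7 + 2248.8 + 128.7)
    = 69619 / 2467.2 ≈ 28.22 °C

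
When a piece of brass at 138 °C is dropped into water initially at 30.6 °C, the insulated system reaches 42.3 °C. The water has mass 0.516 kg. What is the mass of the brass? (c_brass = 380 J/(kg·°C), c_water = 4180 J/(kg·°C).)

m ≈ 0.694 kg

Taking heat into each body as positive, Σ m c ΔT = 0:
m×380×(42.3 − 138) + 0.516×4180×(42.3 − 30.6) = 0
-36366 m = -25235
m = -25235/-36366 ≈ 0.6939 kg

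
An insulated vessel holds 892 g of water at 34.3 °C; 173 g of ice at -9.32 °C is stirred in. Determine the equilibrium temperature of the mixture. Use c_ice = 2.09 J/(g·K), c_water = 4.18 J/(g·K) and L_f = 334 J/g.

T_f ≈ 15.0 °C

Net heat exchanged in the isolated system is zero:
warm ice to 0 °C: 173×2.09×(0 − (-9.32)) = 3369.8
  melt ice: 173×334 = 57782
  warm the meltwater: 723.14 T
  water: 3728.6(T − 34.3)
4451.7 T = 127890 − 61152 = 66738
T ≈ 14.99 °C — above 0 °C, consistent with complete melting.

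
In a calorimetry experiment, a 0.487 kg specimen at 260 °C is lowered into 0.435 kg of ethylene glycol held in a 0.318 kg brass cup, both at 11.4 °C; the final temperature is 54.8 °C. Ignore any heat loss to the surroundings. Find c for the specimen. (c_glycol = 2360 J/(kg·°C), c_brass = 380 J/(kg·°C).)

c ≈ 498 J/(kg·°C)

Let T be the final temperature. ΣQ_i = 0:
0.487×c×(54.8 − 260) + 0.435×2360×(54.8 − 11.4) + 0.318×380×(54.8 − 11.4) = 0
-99.93 c = -49799
c = -49799/-99.93 ≈ 498.3 J/(kg·°C)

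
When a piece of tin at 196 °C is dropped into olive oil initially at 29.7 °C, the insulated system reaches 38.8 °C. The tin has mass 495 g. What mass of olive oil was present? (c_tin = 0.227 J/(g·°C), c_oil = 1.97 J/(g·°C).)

m ≈ 985 g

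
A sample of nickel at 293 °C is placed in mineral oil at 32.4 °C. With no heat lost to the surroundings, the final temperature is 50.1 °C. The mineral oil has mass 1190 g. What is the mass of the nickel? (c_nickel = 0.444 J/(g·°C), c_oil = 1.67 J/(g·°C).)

m ≈ 326 g

Energy conservation, ΣQ = 0:
m·0.444·(50.1 − 293) + 1190·1.67·(50.1 − 32.4) = 0
-107.85 m = -35175
m = -35175/-107.85 ≈ 326.2 g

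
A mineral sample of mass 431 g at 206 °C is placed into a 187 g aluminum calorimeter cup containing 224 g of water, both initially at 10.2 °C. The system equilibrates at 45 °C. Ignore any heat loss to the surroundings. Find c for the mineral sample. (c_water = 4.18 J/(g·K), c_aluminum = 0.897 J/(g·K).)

Energy conservation, ΣQ = 0:
431×c×(45 − 206) + 224×4.18×(45 − 10.2) + 187×0.897×(45 − 10.2) = 0
-69391 c = -38421
c = -38421/-69391 ≈ 0.5537 J/(g·K)

c ≈ 0.554 J/(g·K)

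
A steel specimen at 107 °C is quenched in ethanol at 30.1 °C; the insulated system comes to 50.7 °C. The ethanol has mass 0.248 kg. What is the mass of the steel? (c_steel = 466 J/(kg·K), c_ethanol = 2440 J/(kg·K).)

Let T be the final temperature. ΣQ_i = 0:
m×466×(50.7 − 107) + 0.248×2440×(50.7 − 30.1) = 0
-26236 m = -12465
m = -12465/-26236 ≈ 0.4751 kg

m ≈ 0.475 kg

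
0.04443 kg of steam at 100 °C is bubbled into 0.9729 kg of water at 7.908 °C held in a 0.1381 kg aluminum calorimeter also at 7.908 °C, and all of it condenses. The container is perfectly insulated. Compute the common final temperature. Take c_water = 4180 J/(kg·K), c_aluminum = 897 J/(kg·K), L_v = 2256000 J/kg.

T_f ≈ 34.7 °C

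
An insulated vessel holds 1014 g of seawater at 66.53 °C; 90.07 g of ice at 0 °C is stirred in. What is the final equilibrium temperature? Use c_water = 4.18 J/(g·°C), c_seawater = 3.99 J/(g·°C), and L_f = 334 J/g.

T_f ≈ 54.1 °C

Heat gained plus heat lost sum to zero:
fusion: m_ice L_f = 90.07×334 = 30083; meltwater 0→T: 90.07×4.18×T = 376.49 T; seawater: 4045.9(T − 66.53)
4422.4 T = 269171 − 30083 = 239088
T ≈ 54.06 °C — above 0 °C, consistent with complete melting.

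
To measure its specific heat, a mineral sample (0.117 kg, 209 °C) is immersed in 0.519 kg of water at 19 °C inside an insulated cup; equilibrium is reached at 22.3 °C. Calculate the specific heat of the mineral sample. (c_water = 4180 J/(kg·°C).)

c ≈ 328 J/(kg·°C)

Net heat exchanged in the isolated system is zero:
0.117×c×(22.3 − 209) + 0.519×4180×(22.3 − 19) = 0
-21.84 c = -7159.1
c = -7159.1/-21.84 ≈ 327.7 J/(kg·°C)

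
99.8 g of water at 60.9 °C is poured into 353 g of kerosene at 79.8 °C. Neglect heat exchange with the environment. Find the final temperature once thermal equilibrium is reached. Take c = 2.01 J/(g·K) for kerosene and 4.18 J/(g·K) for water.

Heat gained plus heat lost sum to zero:
353*2.01*(T − 79.8) + 99.8*4.18*(T − 60.9) = 0
(709.53 + 417.16) T = 709.53*79.8 + 417.16*60.9
T = 82026 / 1126.7 = 72.8 °C

T_f ≈ 72.8 °C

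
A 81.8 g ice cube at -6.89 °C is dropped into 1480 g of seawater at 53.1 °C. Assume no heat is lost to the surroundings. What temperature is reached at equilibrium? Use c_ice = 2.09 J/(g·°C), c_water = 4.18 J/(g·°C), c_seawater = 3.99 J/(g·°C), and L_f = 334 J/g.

Energy conservation, ΣQ = 0:
warm ice to 0 °C: 81.8·2.09·(0 − (-6.89)) = 1177.9; latent heat to melt: 81.8·334 = 27321; warm the meltwater: 341.92 T; seawater: 5905.2(T − 53.1)
6247.1 T = 313566 − 28499 = 285067
T ≈ 45.63 °C. Since T > 0 °C, the all-ice-melts assumption holds.

T_f ≈ 45.6 °C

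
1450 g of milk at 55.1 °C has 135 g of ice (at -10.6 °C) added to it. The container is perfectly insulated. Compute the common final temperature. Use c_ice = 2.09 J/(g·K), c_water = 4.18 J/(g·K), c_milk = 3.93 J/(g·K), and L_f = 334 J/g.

Net heat exchanged in the isolated system is zero:
ice -10.6→0 °C: 135×2.09×10.6 = 2990.8
  latent heat to melt: 135×334 = 45090
  meltwater 0→T: 135×4.18×T = 564.3 T
  milk cools: 1450×3.93×(T − 55.1) = 5698.5(T − 55.1)
6262.8 T = 313987 − 48081 = 265907
T ≈ 42.46 °C. Since T > 0 °C, the all-ice-melts assumption holds.

T_f ≈ 42.5 °C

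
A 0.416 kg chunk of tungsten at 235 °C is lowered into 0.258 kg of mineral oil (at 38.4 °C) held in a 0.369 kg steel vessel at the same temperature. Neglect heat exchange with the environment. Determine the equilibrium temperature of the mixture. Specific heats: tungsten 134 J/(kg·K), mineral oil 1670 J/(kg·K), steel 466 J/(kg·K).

T_f ≈ 55.0 °C

Taking heat into each body as positive, Σ m c ΔT = 0:
0.416×134×(T − 235) + 0.258×1670×(T − 38.4) + 0.369×466×(T − 38.4) = 0
55.74(T − 235) + 430.86(T − 38.4) + 171.95(T − 38.4) = 0
658.56 T = 36248
T = 36248 / 658.56 = 55 °C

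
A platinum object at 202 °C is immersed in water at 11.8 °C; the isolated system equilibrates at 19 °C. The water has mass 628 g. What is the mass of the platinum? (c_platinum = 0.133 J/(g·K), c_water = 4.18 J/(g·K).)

m ≈ 777 g

|Q_platinum| = |Q_water|:
m×0.133×(202 − 19) = 628×4.18×(19 − 11.8)
24.34 m = 18900  ⇒  m ≈ 776.5 g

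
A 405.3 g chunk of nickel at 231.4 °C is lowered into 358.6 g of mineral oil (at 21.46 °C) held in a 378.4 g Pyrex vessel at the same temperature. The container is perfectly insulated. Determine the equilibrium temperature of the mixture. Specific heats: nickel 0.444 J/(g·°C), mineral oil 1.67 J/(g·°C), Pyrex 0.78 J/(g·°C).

T_f ≈ 56.6 °C

With ΣQ=0 the equilibrium temperature is the m·c-weighted mean:
T_f = (179.95·231.4 + 598.86·21.46 + 295.15·21.46) / (179.95 + 598.86 + 295.15)
    = 60827 / 1074 ≈ 56.64 °C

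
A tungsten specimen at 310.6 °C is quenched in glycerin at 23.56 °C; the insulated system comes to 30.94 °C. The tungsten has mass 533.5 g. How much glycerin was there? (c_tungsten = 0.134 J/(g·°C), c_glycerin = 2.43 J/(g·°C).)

m ≈ 1110 g

|Q_tungsten| = |Q_glycerin|:
533.5×0.134×(310.6 − 30.94) = m×2.43×(30.94 − 23.56)
17.93 m = 19993  ⇒  m ≈ 1115 g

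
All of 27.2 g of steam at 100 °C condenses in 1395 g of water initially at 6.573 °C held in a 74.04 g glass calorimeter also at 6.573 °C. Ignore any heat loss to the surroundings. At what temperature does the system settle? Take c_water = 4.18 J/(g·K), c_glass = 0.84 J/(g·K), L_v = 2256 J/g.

Sum of m c ΔT and latent-heat terms is zero:
steam→water at 100 °C releases m L_v = 27.2·2256 = 61363
  condensed water 100 °C→T: 113.7(T − 100)
  original water: 5831.1(T − 6.573)
  glass cup: 74.04·0.84·(T − 6.573) = 62.19(T − 6.573)
6007 T = 61363 + 11370 + 38737 = 111469
T ≈ 18.56 °C (< 100 °C, so full condensation is consistent).

T_f ≈ 18.6 °C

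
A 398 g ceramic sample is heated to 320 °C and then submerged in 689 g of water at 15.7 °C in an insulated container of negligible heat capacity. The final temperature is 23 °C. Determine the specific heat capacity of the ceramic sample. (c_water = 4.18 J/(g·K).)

c ≈ 0.178 J/(g·K)

Heat lost by the ceramic sample = heat gained by the water:
398×c×(320 − 23) = 689×4.18×(23 − 15.7)
118206 c = 21024  ⇒  c ≈ 0.1779 J/(g·K)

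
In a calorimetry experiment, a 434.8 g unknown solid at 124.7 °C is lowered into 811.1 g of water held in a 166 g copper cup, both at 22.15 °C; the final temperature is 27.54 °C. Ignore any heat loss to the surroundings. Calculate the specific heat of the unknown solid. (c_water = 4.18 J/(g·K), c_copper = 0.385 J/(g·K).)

Let T be the final temperature. ΣQ_i = 0:
434.8×c×(27.54 − 124.7) + 811.1×4.18×(27.54 − 22.15) + 166×0.385×(27.54 − 22.15) = 0
-42245 c = -18619
c = -18619/-42245 ≈ 0.4407 J/(g·K)

c ≈ 0.441 J/(g·K)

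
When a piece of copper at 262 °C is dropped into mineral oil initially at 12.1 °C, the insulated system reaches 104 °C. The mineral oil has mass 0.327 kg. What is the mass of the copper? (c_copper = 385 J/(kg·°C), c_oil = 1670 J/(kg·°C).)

Let T be the final temperature. ΣQ_i = 0:
m·385·(104 − 262) + 0.327·1670·(104 − 12.1) = 0
-60830 m = -50186
m = -50186/-60830 ≈ 0.825 kg

m ≈ 0.825 kg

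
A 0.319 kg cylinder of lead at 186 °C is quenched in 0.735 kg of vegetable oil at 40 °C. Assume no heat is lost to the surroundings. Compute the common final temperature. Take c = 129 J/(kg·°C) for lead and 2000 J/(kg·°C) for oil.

T_f = Σ m_i c_i T_i / Σ m_i c_i:
T_f = (41.15·186 + 1470·40) / (41.15 + 1470)
    = 66454 / 1511.2 ≈ 43.98 °C

T_f ≈ 44.0 °C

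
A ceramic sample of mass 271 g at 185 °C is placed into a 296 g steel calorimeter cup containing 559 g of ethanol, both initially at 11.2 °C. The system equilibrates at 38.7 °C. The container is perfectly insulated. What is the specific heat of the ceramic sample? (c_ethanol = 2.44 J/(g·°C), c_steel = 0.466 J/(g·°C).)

Heat gained plus heat lost sum to zero:
271×c×(38.7 − 185) + 559×2.44×(38.7 − 11.2) + 296×0.466×(38.7 − 11.2) = 0
-39647 c = -41302
c = -41302/-39647 ≈ 1.042 J/(g·°C)

c ≈ 1.04 J/(g·°C)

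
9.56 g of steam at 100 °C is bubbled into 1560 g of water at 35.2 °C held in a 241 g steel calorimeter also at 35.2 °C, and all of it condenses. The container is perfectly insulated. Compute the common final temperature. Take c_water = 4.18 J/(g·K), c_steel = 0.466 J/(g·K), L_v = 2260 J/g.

Energy balance with sensible and latent terms:
condense steam: −9.56×2260 = −21606
  condensed water 100 °C→T: 39.96(T − 100)
  water warms: 1560×4.18×(T − 35.2) = 6520.8(T − 35.2)
  steel cup: 241×0.466×(T − 35.2) = 112.31(T − 35.2)
6673.1 T = 21606 + 3996.1 + 233485 = 259087
T ≈ 38.83 °C — below 100 °C, confirming all the steam condensed.

T_f ≈ 38.8 °C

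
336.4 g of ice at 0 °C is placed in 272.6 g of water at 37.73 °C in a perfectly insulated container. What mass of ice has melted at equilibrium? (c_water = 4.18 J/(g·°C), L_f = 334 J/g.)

Cooling the water to 0 °C releases 272.6×4.18×37.73 = 42992 J.
To melt every bit of ice: 336.4×334 = 112358 J.
42992 J < 112358 J, so only part of the ice melts and the system sits at 0 °C.
m_melted×334 = 42992  ⇒  m_melted ≈ 128.7 g.

m_melted ≈ 129 g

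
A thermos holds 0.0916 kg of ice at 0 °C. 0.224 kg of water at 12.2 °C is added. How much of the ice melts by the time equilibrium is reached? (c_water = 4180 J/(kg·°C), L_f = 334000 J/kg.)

m_melted ≈ 0.0342 kg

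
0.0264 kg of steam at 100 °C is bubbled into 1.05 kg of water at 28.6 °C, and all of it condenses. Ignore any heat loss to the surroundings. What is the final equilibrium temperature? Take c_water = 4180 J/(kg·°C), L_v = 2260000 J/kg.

Conservation of energy gives ΣQ = 0:
latent heat released on condensation: 0.0264×2260000 = 59664
  condensed water 100 °C→T: 110.35(T − 100)
  original water: 4389(T − 28.6)
4499.4 T = 59664 + 11035 + 125525 = 196225
T ≈ 43.61 °C (< 100 °C, so full condensation is consistent).

T_f ≈ 43.6 °C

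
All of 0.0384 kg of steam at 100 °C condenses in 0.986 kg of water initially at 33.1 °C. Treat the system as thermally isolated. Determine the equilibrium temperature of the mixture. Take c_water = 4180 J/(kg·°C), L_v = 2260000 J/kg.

Energy balance with sensible and latent terms:
condense steam: −0.0384×2260000 = −86784
  condensate cools 100→T: 0.0384×4180×(T − 100) = 160.51(T − 100)
  original water: 4121.5(T − 33.1)
4282 T = 86784 + 16051 + 136421 = 239256
T ≈ 55.87 °C — below 100 °C, confirming all the steam condensed.

T_f ≈ 55.9 °C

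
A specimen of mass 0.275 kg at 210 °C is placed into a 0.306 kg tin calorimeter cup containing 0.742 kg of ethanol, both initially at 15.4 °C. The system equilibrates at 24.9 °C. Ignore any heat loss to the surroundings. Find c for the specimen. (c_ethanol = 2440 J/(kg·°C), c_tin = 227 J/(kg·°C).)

c ≈ 351 J/(kg·°C)

Taking heat into each body as positive, Σ m c ΔT = 0:
0.275×c×(24.9 − 210) + 0.742×2440×(24.9 − 15.4) + 0.306×227×(24.9 − 15.4) = 0
-50.9 c = -17859
c = -17859/-50.9 ≈ 350.9 J/(kg·°C)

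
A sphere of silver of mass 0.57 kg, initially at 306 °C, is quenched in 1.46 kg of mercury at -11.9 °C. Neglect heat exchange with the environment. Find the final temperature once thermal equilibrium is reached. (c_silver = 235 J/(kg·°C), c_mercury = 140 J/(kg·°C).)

T_f ≈ 114.0 °C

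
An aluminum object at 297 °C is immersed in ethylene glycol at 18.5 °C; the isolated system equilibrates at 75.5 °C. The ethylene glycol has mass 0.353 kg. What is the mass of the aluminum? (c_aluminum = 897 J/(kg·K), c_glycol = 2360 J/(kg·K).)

m ≈ 0.239 kg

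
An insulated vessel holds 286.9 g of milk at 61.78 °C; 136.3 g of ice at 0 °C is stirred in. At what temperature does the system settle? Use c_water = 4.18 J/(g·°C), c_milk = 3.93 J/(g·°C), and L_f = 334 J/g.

T_f ≈ 14.2 °C

Heat gained plus heat lost sum to zero:
fusion: m_ice L_f = 136.3×334 = 45524; meltwater 0→T: 136.3×4.18×T = 569.73 T; milk cools: 286.9×3.93×(T − 61.78) = 1127.5(T − 61.78)
1697.3 T = 69658 − 45524 = 24134
T ≈ 14.22 °C — above 0 °C, consistent with complete melting.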